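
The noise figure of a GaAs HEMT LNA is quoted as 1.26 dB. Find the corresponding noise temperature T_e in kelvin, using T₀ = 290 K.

97.6 K

F = 10^(1.26/10) = 1.3366
T_e = (F − 1)·T₀ = (1.3366 − 1) × 290 = 97.6 K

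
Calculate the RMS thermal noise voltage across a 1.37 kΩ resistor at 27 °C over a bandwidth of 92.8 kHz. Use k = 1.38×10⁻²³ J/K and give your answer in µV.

T = 27 °C + 273.15 = 300.15 K
V_n = √(4kTRB)
4kTRB = 4 × 1.38×10⁻²³ × 300.15 × 1.37×10³ × 9.28×10⁴ = 2.11×10⁻¹² V²
V_n = √(2.11×10⁻¹²) = 1.45×10⁻⁶ V = 1.45 µV

1.45 µV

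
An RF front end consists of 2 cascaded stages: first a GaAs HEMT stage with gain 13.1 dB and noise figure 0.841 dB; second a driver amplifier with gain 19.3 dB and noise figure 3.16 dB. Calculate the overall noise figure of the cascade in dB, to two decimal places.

1.02 dB

Convert to linear (a loss of L dB is a gain of −L dB): F_i = 10^(NF_i/10), G_i = 10^(G_i,dB/10)
  Stage 1: F_1 = 10^(0.841/10) = 1.214, G_1 = 10^(13.1/10) = 20.42
  Stage 2: F_2 = 10^(3.16/10) = 2.070, G_2 = 10^(19.3/10) = 85.11
Friis cascade:
  F = 1.214 + (2.070 − 1)/20.42 = 1.266
NF = 10 log₁₀(1.266) = 1.02 dB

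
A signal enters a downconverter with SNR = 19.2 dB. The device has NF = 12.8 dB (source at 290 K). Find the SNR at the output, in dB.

By definition F = SNR_in/SNR_out, so in dB: SNR_out = SNR_in − NF
SNR_out = 19.2 − 12.8 = 6.4 dB

6.4 dB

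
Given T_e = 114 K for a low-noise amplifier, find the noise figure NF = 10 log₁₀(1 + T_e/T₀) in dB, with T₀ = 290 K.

1.44 dB

F = 1 + T_e/T₀ = 1 + 114/290 = 1.3931
NF = 10 log₁₀(1.3931) = 1.44 dB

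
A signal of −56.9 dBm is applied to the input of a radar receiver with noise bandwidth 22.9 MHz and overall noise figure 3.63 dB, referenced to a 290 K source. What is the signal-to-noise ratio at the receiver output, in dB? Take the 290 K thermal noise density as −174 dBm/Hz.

Noise floor: N = −174 + 10 log₁₀(B) + NF
10 log₁₀(2.29×10⁷) = 73.6 dB
N = −174 + 73.6 + 3.63 = −96.77 dBm
SNR = P_sig − N = −56.9 − (−96.77) = 39.87 dB → 39.9 dB

39.9 dB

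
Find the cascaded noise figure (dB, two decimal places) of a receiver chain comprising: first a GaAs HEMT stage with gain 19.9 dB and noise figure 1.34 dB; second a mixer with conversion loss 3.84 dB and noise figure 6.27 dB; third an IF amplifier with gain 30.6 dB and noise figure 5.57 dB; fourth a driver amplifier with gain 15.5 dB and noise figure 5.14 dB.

1.64 dB

Convert to linear (a loss of L dB is a gain of −L dB): F_i = 10^(NF_i/10), G_i = 10^(G_i,dB/10)
  Stage 1: F_1 = 10^(1.34/10) = 1.361, G_1 = 10^(19.9/10) = 97.72
  Stage 2: F_2 = 10^(6.27/10) = 4.236, G_2 = 10^(−3.84/10) = 0.4130
  Stage 3: F_3 = 10^(5.57/10) = 3.606, G_3 = 10^(30.6/10) = 1148
  Stage 4: F_4 = 10^(5.14/10) = 3.266, G_4 = 10^(15.5/10) = 35.48
Friis cascade:
  F = 1.361 + (4.236 − 1)/97.72 + (3.606 − 1)/40.36 + (3.266 − 1)/4.634×10⁴ = 1.459
NF = 10 log₁₀(1.459) = 1.64 dB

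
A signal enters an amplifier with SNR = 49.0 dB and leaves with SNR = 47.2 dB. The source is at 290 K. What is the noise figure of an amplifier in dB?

1.8 dB

NF (dB) = SNR_in(dB) − SNR_out(dB) when the source is at T₀
NF = 49.0 − 47.2 = 1.8 dB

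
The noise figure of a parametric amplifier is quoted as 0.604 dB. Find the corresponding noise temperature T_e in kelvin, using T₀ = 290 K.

F = 10^(0.604/10) = 1.14921
T_e = (F − 1)·T₀ = (1.14921 − 1) × 290 = 43.3 K

43.3 K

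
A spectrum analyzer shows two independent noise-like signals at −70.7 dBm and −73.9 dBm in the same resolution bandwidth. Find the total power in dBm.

−69.0 dBm

Convert to linear, add, convert back:
P₁ = 8.51×10⁻¹¹ W, P₂ = 4.07×10⁻¹¹ W
P_tot = 1.26×10⁻¹⁰ W → 10 log₁₀(P_tot / 10⁻³) = −69.0 dBm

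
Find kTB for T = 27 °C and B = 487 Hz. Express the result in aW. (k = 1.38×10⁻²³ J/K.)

T = 27 °C + 273.15 = 300.15 K
P_n = kTB = 1.38×10⁻²³ × 300.15 × 4.87×10² = 2.02×10⁻¹⁸ W = 2.02 aW

2.02 aW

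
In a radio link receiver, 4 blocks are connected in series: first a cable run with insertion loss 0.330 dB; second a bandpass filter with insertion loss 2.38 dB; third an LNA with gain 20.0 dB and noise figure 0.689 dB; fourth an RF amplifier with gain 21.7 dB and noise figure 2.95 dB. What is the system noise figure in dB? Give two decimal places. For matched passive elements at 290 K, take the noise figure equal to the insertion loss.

3.43 dB

Convert to linear (a loss of L dB is a gain of −L dB): F_i = 10^(NF_i/10), G_i = 10^(G_i,dB/10)
  Stage 1: F_1 = 10^(0.330/10) = 1.079, G_1 = 10^(−0.330/10) = 0.9268
  Stage 2: F_2 = 10^(2.38/10) = 1.730, G_2 = 10^(−2.38/10) = 0.5781
  Stage 3: F_3 = 10^(0.689/10) = 1.172, G_3 = 10^(20.0/10) = 100.0
  Stage 4: F_4 = 10^(2.95/10) = 1.972, G_4 = 10^(21.7/10) = 147.9
Friis cascade:
  F = 1.079 + (1.730 − 1)/0.9268 + (1.172 − 1)/0.5358 + (1.972 − 1)/53.58 = 2.205
NF = 10 log₁₀(2.205) = 3.43 dB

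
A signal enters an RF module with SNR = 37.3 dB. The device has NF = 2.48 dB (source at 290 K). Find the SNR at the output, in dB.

34.82 dB

By definition F = SNR_in/SNR_out, so in dB: SNR_out = SNR_in − NF
SNR_out = 37.3 − 2.48 = 34.82 dB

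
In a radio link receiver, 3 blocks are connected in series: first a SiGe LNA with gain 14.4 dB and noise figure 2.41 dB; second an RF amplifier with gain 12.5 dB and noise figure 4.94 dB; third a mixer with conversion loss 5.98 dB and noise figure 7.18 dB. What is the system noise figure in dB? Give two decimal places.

2.62 dB

Convert to linear (a loss of L dB is a gain of −L dB): F_i = 10^(NF_i/10), G_i = 10^(G_i,dB/10)
  Stage 1: F_1 = 10^(2.41/10) = 1.742, G_1 = 10^(14.4/10) = 27.54
  Stage 2: F_2 = 10^(4.94/10) = 3.119, G_2 = 10^(12.5/10) = 17.78
  Stage 3: F_3 = 10^(7.18/10) = 5.224, G_3 = 10^(−5.98/10) = 0.2523
Friis cascade:
  F = 1.742 + (3.119 − 1)/27.54 + (5.224 − 1)/489.8 = 1.827
NF = 10 log₁₀(1.827) = 2.62 dB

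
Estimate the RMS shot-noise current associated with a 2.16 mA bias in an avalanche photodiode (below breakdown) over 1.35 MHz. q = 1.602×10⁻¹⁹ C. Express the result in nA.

I_n = √(2qI·B)
2qI·B = 2 × 1.602×10⁻¹⁹ × 2.16×10⁻³ × 1.35×10⁶ = 9.34×10⁻¹⁶ A²
I_n = √(9.34×10⁻¹⁶) = 3.06×10⁻⁸ A = 30.6 nA

30.6 nA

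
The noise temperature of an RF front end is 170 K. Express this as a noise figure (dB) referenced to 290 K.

F = 1 + T_e/T₀ = 1 + 170/290 = 1.58621
NF = 10 log₁₀(1.58621) = 2.00 dB

2.00 dB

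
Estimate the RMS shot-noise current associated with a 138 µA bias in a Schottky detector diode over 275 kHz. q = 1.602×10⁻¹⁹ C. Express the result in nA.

3.49 nA

I_n = √(2qI·B)
2qI·B = 2 × 1.602×10⁻¹⁹ × 1.38×10⁻⁴ × 2.75×10⁵ = 1.22×10⁻¹⁷ A²
I_n = √(1.22×10⁻¹⁷) = 3.49×10⁻⁹ A = 3.49 nA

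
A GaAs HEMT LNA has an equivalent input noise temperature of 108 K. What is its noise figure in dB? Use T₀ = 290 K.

1.37 dB

F = 1 + T_e/T₀ = 1 + 108/290 = 1.37241
NF = 10 log₁₀(1.37241) = 1.37 dB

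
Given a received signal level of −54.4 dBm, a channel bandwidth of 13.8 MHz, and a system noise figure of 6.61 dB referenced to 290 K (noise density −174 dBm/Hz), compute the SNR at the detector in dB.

Noise floor: N = −174 + 10 log₁₀(B) + NF
10 log₁₀(1.38×10⁷) = 71.4 dB
N = −174 + 71.4 + 6.61 = −95.99 dBm
SNR = P_sig − N = −54.4 − (−95.99) = 41.59 dB → 41.6 dB

41.6 dB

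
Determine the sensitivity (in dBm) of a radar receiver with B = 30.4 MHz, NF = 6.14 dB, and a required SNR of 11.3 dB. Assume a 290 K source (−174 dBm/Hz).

Sensitivity = −174 + 10 log₁₀(B) + NF + SNR_min
= −174 + 74.83 + 6.14 + 11.3
= −81.73 dBm → −81.7 dBm

−81.7 dBm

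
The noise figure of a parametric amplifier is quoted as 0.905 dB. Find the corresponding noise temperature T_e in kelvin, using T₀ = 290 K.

F = 10^(0.905/10) = 1.23169
T_e = (F − 1)·T₀ = (1.23169 − 1) × 290 = 67.2 K

67.2 K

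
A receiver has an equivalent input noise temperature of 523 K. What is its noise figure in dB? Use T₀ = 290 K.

F = 1 + T_e/T₀ = 1 + 523/290 = 2.80345
NF = 10 log₁₀(2.80345) = 4.48 dB

4.48 dB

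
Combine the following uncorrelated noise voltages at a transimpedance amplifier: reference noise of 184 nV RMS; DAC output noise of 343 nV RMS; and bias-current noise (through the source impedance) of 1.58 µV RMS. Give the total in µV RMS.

Uncorrelated sources add in power (mean-square): V_tot = √(ΣV_i²)
V_tot = √[(1.84×10⁻⁷)² + (3.43×10⁻⁷)² + (1.58×10⁻⁶)²] = 1.63×10⁻⁶ V = 1.63 µV

1.63 µV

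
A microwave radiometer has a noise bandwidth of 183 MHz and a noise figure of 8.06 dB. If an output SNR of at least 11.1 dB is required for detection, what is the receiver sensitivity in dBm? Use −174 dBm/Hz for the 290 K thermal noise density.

Sensitivity = −174 + 10 log₁₀(B) + NF + SNR_min
= −174 + 82.62 + 8.06 + 11.1
= −72.22 dBm → −72.2 dBm

−72.2 dBm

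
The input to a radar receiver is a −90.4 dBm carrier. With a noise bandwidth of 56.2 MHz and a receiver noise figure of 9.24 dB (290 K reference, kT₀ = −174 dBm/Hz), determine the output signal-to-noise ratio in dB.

−3.1 dB

Noise floor: N = −174 + 10 log₁₀(B) + NF
10 log₁₀(5.62×10⁷) = 77.5 dB
N = −174 + 77.5 + 9.24 = −87.26 dBm
SNR = P_sig − N = −90.4 − (−87.26) = −3.14 dB → −3.1 dB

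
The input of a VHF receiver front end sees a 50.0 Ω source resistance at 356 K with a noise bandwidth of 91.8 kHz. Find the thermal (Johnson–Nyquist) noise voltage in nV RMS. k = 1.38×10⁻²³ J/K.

V_n = √(4kTRB)
4kTRB = 4 × 1.38×10⁻²³ × 356 × 5.00×10¹ × 9.18×10⁴ = 9.02×10⁻¹⁴ V²
V_n = √(9.02×10⁻¹⁴) = 3.00×10⁻⁷ V = 300 nV

300 nV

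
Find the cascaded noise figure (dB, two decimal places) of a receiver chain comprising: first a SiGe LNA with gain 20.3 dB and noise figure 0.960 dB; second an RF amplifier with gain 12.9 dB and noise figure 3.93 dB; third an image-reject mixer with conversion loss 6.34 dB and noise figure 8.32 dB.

Convert to linear (a loss of L dB is a gain of −L dB): F_i = 10^(NF_i/10), G_i = 10^(G_i,dB/10)
  Stage 1: F_1 = 10^(0.960/10) = 1.247, G_1 = 10^(20.3/10) = 107.2
  Stage 2: F_2 = 10^(3.93/10) = 2.472, G_2 = 10^(12.9/10) = 19.50
  Stage 3: F_3 = 10^(8.32/10) = 6.792, G_3 = 10^(−6.34/10) = 0.2323
Friis cascade:
  F = 1.247 + (2.472 − 1)/107.2 + (6.792 − 1)/2089 = 1.264
NF = 10 log₁₀(1.264) = 1.02 dB

1.02 dB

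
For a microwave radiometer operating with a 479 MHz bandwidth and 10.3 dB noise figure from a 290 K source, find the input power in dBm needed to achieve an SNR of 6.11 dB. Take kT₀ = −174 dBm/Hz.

Sensitivity = −174 + 10 log₁₀(B) + NF + SNR_min
= −174 + 86.8 + 10.3 + 6.11
= −70.79 dBm → −70.8 dBm

−70.8 dBm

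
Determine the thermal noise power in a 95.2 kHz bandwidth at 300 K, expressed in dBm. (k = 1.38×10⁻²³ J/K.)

−124.0 dBm

P_n = kTB = 1.38×10⁻²³ × 300 × 9.52×10⁴ = 3.94×10⁻¹⁶ W
In dBm: 10 log₁₀(3.94×10⁻¹⁶ / 10⁻³) = −124.0 dBm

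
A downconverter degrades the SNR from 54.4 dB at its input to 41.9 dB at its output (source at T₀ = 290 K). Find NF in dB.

NF (dB) = SNR_in(dB) − SNR_out(dB) when the source is at T₀
NF = 54.4 − 41.9 = 12.5 dB

12.5 dB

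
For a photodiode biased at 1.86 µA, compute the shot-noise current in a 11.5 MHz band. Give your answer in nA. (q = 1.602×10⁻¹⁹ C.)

2.62 nA

I_n = √(2qI·B)
2qI·B = 2 × 1.602×10⁻¹⁹ × 1.86×10⁻⁶ × 1.15×10⁷ = 6.85×10⁻¹⁸ A²
I_n = √(6.85×10⁻¹⁸) = 2.62×10⁻⁹ A = 2.62 nA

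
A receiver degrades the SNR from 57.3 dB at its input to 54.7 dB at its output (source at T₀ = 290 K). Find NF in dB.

NF (dB) = SNR_in(dB) − SNR_out(dB) when the source is at T₀
NF = 57.3 − 54.7 = 2.6 dB

2.6 dB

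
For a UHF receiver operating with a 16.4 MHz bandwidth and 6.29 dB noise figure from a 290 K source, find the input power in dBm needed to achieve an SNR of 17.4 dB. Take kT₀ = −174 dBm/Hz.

−78.2 dBm

Sensitivity = −174 + 10 log₁₀(B) + NF + SNR_min
= −174 + 72.15 + 6.29 + 17.4
= −78.16 dBm → −78.2 dBm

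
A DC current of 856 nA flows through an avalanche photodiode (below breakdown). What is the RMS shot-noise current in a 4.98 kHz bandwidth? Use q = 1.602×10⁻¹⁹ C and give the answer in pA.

I_n = √(2qI·B)
2qI·B = 2 × 1.602×10⁻¹⁹ × 8.56×10⁻⁷ × 4.98×10³ = 1.37×10⁻²¹ A²
I_n = √(1.37×10⁻²¹) = 3.70×10⁻¹¹ A = 37.0 pA

37.0 pA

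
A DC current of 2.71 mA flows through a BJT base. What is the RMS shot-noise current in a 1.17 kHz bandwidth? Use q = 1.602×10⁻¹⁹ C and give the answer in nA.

I_n = √(2qI·B)
2qI·B = 2 × 1.602×10⁻¹⁹ × 2.71×10⁻³ × 1.17×10³ = 1.02×10⁻¹⁸ A²
I_n = √(1.02×10⁻¹⁸) = 1.01×10⁻⁹ A = 1.01 nA

1.01 nA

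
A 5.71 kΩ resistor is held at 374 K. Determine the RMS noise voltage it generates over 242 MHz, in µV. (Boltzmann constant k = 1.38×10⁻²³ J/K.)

V_n = √(4kTRB)
4kTRB = 4 × 1.38×10⁻²³ × 374 × 5.71×10³ × 2.42×10⁸ = 2.85×10⁻⁸ V²
V_n = √(2.85×10⁻⁸) = 1.69×10⁻⁴ V = 169 µV

169 µV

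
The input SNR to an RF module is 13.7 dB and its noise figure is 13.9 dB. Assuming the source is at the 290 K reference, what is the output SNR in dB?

By definition F = SNR_in/SNR_out, so in dB: SNR_out = SNR_in − NF
SNR_out = 13.7 − 13.9 = −0.2 dB

−0.2 dB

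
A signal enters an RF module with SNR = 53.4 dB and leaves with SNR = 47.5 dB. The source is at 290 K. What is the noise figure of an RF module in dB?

NF (dB) = SNR_in(dB) − SNR_out(dB) when the source is at T₀
NF = 53.4 − 47.5 = 5.9 dB

5.9 dB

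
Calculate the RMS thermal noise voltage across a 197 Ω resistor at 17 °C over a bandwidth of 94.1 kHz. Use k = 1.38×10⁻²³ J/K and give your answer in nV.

T = 17 °C + 273.15 = 290.15 K
V_n = √(4kTRB)
4kTRB = 4 × 1.38×10⁻²³ × 290.15 × 1.97×10² × 9.41×10⁴ = 2.97×10⁻¹³ V²
V_n = √(2.97×10⁻¹³) = 5.45×10⁻⁷ V = 545 nV

545 nV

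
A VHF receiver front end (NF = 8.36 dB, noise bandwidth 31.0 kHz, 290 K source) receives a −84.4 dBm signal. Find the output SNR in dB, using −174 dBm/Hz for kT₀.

36.3 dB

Noise floor: N = −174 + 10 log₁₀(B) + NF
10 log₁₀(3.10×10⁴) = 44.91 dB
N = −174 + 44.91 + 8.36 = −120.73 dBm
SNR = P_sig − N = −84.4 − (−120.73) = 36.33 dB → 36.3 dB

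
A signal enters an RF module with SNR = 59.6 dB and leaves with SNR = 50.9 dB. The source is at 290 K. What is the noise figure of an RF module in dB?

NF (dB) = SNR_in(dB) − SNR_out(dB) when the source is at T₀
NF = 59.6 − 50.9 = 8.7 dB

8.7 dB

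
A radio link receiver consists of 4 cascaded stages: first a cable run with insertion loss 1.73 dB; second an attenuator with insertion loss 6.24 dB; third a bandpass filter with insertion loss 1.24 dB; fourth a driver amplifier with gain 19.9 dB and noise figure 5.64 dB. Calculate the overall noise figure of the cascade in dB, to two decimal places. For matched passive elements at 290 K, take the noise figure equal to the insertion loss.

14.85 dB

Convert to linear (a loss of L dB is a gain of −L dB): F_i = 10^(NF_i/10), G_i = 10^(G_i,dB/10)
  Stage 1: F_1 = 10^(1.73/10) = 1.489, G_1 = 10^(−1.73/10) = 0.6714
  Stage 2: F_2 = 10^(6.24/10) = 4.207, G_2 = 10^(−6.24/10) = 0.2377
  Stage 3: F_3 = 10^(1.24/10) = 1.330, G_3 = 10^(−1.24/10) = 0.7516
  Stage 4: F_4 = 10^(5.64/10) = 3.664, G_4 = 10^(19.9/10) = 97.72
Friis cascade:
  F = 1.489 + (4.207 − 1)/0.6714 + (1.330 − 1)/0.1596 + (3.664 − 1)/0.1199 = 30.55
NF = 10 log₁₀(30.55) = 14.85 dB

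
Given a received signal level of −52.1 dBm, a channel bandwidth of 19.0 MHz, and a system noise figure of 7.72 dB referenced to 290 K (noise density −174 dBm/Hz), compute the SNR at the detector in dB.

41.4 dB

Noise floor: N = −174 + 10 log₁₀(B) + NF
10 log₁₀(1.90×10⁷) = 72.79 dB
N = −174 + 72.79 + 7.72 = −93.49 dBm
SNR = P_sig − N = −52.1 − (−93.49) = 41.39 dB → 41.4 dB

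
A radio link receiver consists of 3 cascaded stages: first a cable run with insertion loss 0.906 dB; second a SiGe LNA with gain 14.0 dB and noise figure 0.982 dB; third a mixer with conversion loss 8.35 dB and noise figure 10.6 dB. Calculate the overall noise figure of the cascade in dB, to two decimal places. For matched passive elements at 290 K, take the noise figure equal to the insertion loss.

Convert to linear (a loss of L dB is a gain of −L dB): F_i = 10^(NF_i/10), G_i = 10^(G_i,dB/10)
  Stage 1: F_1 = 10^(0.906/10) = 1.232, G_1 = 10^(−0.906/10) = 0.8117
  Stage 2: F_2 = 10^(0.982/10) = 1.254, G_2 = 10^(14.0/10) = 25.12
  Stage 3: F_3 = 10^(10.6/10) = 11.48, G_3 = 10^(−8.35/10) = 0.1462
Friis cascade:
  F = 1.232 + (1.254 − 1)/0.8117 + (11.48 − 1)/20.39 = 2.059
NF = 10 log₁₀(2.059) = 3.14 dB

3.14 dB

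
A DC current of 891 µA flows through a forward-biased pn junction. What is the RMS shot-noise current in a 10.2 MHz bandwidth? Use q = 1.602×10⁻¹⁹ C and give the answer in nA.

I_n = √(2qI·B)
2qI·B = 2 × 1.602×10⁻¹⁹ × 8.91×10⁻⁴ × 1.02×10⁷ = 2.91×10⁻¹⁵ A²
I_n = √(2.91×10⁻¹⁵) = 5.40×10⁻⁸ A = 54.0 nA

54.0 nA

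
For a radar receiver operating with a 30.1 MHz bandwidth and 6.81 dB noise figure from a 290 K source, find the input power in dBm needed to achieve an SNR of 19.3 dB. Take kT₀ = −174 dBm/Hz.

Sensitivity = −174 + 10 log₁₀(B) + NF + SNR_min
= −174 + 74.79 + 6.81 + 19.3
= −73.10 dBm → −73.1 dBm

−73.1 dBm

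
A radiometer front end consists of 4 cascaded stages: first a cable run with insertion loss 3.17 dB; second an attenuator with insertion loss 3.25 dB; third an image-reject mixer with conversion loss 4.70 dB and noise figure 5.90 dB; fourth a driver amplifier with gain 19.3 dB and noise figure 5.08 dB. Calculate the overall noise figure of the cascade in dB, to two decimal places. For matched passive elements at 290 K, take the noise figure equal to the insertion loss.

Convert to linear (a loss of L dB is a gain of −L dB): F_i = 10^(NF_i/10), G_i = 10^(G_i,dB/10)
  Stage 1: F_1 = 10^(3.17/10) = 2.075, G_1 = 10^(−3.17/10) = 0.4819
  Stage 2: F_2 = 10^(3.25/10) = 2.113, G_2 = 10^(−3.25/10) = 0.4732
  Stage 3: F_3 = 10^(5.90/10) = 3.890, G_3 = 10^(−4.70/10) = 0.3388
  Stage 4: F_4 = 10^(5.08/10) = 3.221, G_4 = 10^(19.3/10) = 85.11
Friis cascade:
  F = 2.075 + (2.113 − 1)/0.4819 + (3.890 − 1)/0.2280 + (3.221 − 1)/0.07727 = 45.81
NF = 10 log₁₀(45.81) = 16.61 dB

16.61 dB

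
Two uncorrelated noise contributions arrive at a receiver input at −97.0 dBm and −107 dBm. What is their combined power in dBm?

Convert to linear, add, convert back:
P₁ = 2.00×10⁻¹³ W, P₂ = 2.00×10⁻¹⁴ W
P_tot = 2.19×10⁻¹³ W → 10 log₁₀(P_tot / 10⁻³) = −96.6 dBm

−96.6 dBm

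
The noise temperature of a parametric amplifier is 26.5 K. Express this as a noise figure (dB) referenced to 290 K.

F = 1 + T_e/T₀ = 1 + 26.5/290 = 1.09138
NF = 10 log₁₀(1.09138) = 0.380 dB

0.380 dB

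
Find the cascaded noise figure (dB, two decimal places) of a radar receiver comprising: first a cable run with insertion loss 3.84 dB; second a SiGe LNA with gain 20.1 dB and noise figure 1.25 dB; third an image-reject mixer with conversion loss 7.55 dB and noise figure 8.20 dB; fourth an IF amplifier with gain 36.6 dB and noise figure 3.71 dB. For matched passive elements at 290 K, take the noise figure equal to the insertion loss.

Convert to linear (a loss of L dB is a gain of −L dB): F_i = 10^(NF_i/10), G_i = 10^(G_i,dB/10)
  Stage 1: F_1 = 10^(3.84/10) = 2.421, G_1 = 10^(−3.84/10) = 0.4130
  Stage 2: F_2 = 10^(1.25/10) = 1.334, G_2 = 10^(20.1/10) = 102.3
  Stage 3: F_3 = 10^(8.20/10) = 6.607, G_3 = 10^(−7.55/10) = 0.1758
  Stage 4: F_4 = 10^(3.71/10) = 2.350, G_4 = 10^(36.6/10) = 4571
Friis cascade:
  F = 2.421 + (1.334 − 1)/0.4130 + (6.607 − 1)/42.27 + (2.350 − 1)/7.430 = 3.543
NF = 10 log₁₀(3.543) = 5.49 dB

5.49 dB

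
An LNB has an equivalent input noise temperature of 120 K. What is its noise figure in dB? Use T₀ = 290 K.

F = 1 + T_e/T₀ = 1 + 120/290 = 1.41379
NF = 10 log₁₀(1.41379) = 1.50 dB

1.50 dB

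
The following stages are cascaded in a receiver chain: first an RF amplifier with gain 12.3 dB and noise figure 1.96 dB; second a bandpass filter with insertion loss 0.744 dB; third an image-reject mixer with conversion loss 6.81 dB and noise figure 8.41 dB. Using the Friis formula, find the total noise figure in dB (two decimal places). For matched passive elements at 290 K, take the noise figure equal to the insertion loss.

Convert to linear (a loss of L dB is a gain of −L dB): F_i = 10^(NF_i/10), G_i = 10^(G_i,dB/10)
  Stage 1: F_1 = 10^(1.96/10) = 1.570, G_1 = 10^(12.3/10) = 16.98
  Stage 2: F_2 = 10^(0.744/10) = 1.187, G_2 = 10^(−0.744/10) = 0.8426
  Stage 3: F_3 = 10^(8.41/10) = 6.934, G_3 = 10^(−6.81/10) = 0.2084
Friis cascade:
  F = 1.570 + (1.187 − 1)/16.98 + (6.934 − 1)/14.31 = 1.996
NF = 10 log₁₀(1.996) = 3.00 dB

3.00 dB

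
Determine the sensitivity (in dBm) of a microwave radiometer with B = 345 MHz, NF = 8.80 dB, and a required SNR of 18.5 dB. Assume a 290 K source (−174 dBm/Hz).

−61.3 dBm

Sensitivity = −174 + 10 log₁₀(B) + NF + SNR_min
= −174 + 85.38 + 8.80 + 18.5
= −61.32 dBm → −61.3 dBm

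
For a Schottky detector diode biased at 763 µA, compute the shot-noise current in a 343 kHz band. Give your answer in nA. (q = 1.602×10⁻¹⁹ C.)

I_n = √(2qI·B)
2qI·B = 2 × 1.602×10⁻¹⁹ × 7.63×10⁻⁴ × 3.43×10⁵ = 8.39×10⁻¹⁷ A²
I_n = √(8.39×10⁻¹⁷) = 9.16×10⁻⁹ A = 9.16 nA

9.16 nA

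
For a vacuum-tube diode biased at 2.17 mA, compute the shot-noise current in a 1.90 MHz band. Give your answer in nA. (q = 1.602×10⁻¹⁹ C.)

36.3 nA

I_n = √(2qI·B)
2qI·B = 2 × 1.602×10⁻¹⁹ × 2.17×10⁻³ × 1.90×10⁶ = 1.32×10⁻¹⁵ A²
I_n = √(1.32×10⁻¹⁵) = 3.63×10⁻⁸ A = 36.3 nA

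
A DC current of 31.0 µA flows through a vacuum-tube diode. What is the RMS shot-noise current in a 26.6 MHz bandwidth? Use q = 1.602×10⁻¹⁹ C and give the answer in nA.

I_n = √(2qI·B)
2qI·B = 2 × 1.602×10⁻¹⁹ × 3.10×10⁻⁵ × 2.66×10⁷ = 2.64×10⁻¹⁶ A²
I_n = √(2.64×10⁻¹⁶) = 1.63×10⁻⁸ A = 16.3 nA

16.3 nA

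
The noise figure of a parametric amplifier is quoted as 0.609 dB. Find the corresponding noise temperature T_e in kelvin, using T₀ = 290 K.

43.7 K

F = 10^(0.609/10) = 1.15054
T_e = (F − 1)·T₀ = (1.15054 − 1) × 290 = 43.7 K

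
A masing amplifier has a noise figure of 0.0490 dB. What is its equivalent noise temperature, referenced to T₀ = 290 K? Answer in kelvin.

3.29 K

F = 10^(0.0490/10) = 1.01135
T_e = (F − 1)·T₀ = (1.01135 − 1) × 290 = 3.29 K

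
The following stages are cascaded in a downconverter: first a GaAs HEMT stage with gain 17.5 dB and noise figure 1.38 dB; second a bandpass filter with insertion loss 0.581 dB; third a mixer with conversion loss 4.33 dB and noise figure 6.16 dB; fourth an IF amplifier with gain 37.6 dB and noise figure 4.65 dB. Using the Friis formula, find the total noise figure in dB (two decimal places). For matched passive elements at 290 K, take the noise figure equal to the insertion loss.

1.89 dB

Convert to linear (a loss of L dB is a gain of −L dB): F_i = 10^(NF_i/10), G_i = 10^(G_i,dB/10)
  Stage 1: F_1 = 10^(1.38/10) = 1.374, G_1 = 10^(17.5/10) = 56.23
  Stage 2: F_2 = 10^(0.581/10) = 1.143, G_2 = 10^(−0.581/10) = 0.8748
  Stage 3: F_3 = 10^(6.16/10) = 4.130, G_3 = 10^(−4.33/10) = 0.3690
  Stage 4: F_4 = 10^(4.65/10) = 2.917, G_4 = 10^(37.6/10) = 5754
Friis cascade:
  F = 1.374 + (1.143 − 1)/56.23 + (4.130 − 1)/49.19 + (2.917 − 1)/18.15 = 1.546
NF = 10 log₁₀(1.546) = 1.89 dB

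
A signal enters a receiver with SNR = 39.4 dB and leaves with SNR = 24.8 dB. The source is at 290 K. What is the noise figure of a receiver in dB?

14.6 dB

NF (dB) = SNR_in(dB) − SNR_out(dB) when the source is at T₀
NF = 39.4 − 24.8 = 14.6 dB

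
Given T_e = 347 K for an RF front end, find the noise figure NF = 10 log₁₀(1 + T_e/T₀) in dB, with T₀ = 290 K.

3.42 dB

F = 1 + T_e/T₀ = 1 + 347/290 = 2.19655
NF = 10 log₁₀(2.19655) = 3.42 dB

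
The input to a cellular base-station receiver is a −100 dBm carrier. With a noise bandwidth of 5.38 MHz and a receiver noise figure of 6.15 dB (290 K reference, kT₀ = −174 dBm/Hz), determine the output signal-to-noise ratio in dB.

Noise floor: N = −174 + 10 log₁₀(B) + NF
10 log₁₀(5.38×10⁶) = 67.31 dB
N = −174 + 67.31 + 6.15 = −100.54 dBm
SNR = P_sig − N = −100 − (−100.54) = 0.54 dB → 0.5 dB

0.5 dB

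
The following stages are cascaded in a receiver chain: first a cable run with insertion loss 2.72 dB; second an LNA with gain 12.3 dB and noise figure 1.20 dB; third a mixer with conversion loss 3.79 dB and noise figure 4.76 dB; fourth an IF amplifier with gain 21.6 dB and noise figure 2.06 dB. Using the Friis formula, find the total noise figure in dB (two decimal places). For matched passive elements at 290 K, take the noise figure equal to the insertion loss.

4.54 dB

Convert to linear (a loss of L dB is a gain of −L dB): F_i = 10^(NF_i/10), G_i = 10^(G_i,dB/10)
  Stage 1: F_1 = 10^(2.72/10) = 1.871, G_1 = 10^(−2.72/10) = 0.5346
  Stage 2: F_2 = 10^(1.20/10) = 1.318, G_2 = 10^(12.3/10) = 16.98
  Stage 3: F_3 = 10^(4.76/10) = 2.992, G_3 = 10^(−3.79/10) = 0.4178
  Stage 4: F_4 = 10^(2.06/10) = 1.607, G_4 = 10^(21.6/10) = 144.5
Friis cascade:
  F = 1.871 + (1.318 − 1)/0.5346 + (2.992 − 1)/9.078 + (1.607 − 1)/3.793 = 2.846
NF = 10 log₁₀(2.846) = 4.54 dB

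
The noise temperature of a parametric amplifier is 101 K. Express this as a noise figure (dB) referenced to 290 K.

1.30 dB

F = 1 + T_e/T₀ = 1 + 101/290 = 1.34828
NF = 10 log₁₀(1.34828) = 1.30 dB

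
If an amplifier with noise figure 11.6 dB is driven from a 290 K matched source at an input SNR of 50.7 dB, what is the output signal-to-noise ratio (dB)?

39.1 dB

By definition F = SNR_in/SNR_out, so in dB: SNR_out = SNR_in − NF
SNR_out = 50.7 − 11.6 = 39.1 dB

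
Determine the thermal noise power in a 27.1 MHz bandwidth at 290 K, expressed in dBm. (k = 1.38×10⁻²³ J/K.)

−99.6 dBm

P_n = kTB = 1.38×10⁻²³ × 290 × 2.71×10⁷ = 1.08×10⁻¹³ W
In dBm: 10 log₁₀(1.08×10⁻¹³ / 10⁻³) = −99.6 dBm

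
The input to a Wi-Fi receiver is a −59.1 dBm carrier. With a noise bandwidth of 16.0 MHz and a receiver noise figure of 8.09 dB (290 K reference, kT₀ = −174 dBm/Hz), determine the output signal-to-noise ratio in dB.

34.8 dB

Noise floor: N = −174 + 10 log₁₀(B) + NF
10 log₁₀(1.60×10⁷) = 72.04 dB
N = −174 + 72.04 + 8.09 = −93.87 dBm
SNR = P_sig − N = −59.1 − (−93.87) = 34.77 dB → 34.8 dB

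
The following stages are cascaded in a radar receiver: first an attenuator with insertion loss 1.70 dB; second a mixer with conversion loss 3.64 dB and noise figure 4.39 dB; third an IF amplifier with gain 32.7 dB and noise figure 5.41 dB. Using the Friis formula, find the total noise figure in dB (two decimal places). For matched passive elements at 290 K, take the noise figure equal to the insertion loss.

10.98 dB

Convert to linear (a loss of L dB is a gain of −L dB): F_i = 10^(NF_i/10), G_i = 10^(G_i,dB/10)
  Stage 1: F_1 = 10^(1.70/10) = 1.479, G_1 = 10^(−1.70/10) = 0.6761
  Stage 2: F_2 = 10^(4.39/10) = 2.748, G_2 = 10^(−3.64/10) = 0.4325
  Stage 3: F_3 = 10^(5.41/10) = 3.475, G_3 = 10^(32.7/10) = 1862
Friis cascade:
  F = 1.479 + (2.748 − 1)/0.6761 + (3.475 − 1)/0.2924 = 12.53
NF = 10 log₁₀(12.53) = 10.98 dB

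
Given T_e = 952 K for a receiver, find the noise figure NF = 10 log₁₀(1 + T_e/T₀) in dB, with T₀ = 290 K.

F = 1 + T_e/T₀ = 1 + 952/290 = 4.28276
NF = 10 log₁₀(4.28276) = 6.32 dB

6.32 dB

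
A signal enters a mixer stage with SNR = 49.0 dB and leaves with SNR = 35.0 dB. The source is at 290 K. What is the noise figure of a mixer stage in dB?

NF (dB) = SNR_in(dB) − SNR_out(dB) when the source is at T₀
NF = 49.0 − 35.0 = 14.0 dB

14.0 dB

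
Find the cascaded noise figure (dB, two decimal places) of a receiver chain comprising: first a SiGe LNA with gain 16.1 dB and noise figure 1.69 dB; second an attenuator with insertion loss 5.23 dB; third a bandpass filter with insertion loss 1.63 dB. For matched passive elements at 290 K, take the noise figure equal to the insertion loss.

Convert to linear (a loss of L dB is a gain of −L dB): F_i = 10^(NF_i/10), G_i = 10^(G_i,dB/10)
  Stage 1: F_1 = 10^(1.69/10) = 1.476, G_1 = 10^(16.1/10) = 40.74
  Stage 2: F_2 = 10^(5.23/10) = 3.334, G_2 = 10^(−5.23/10) = 0.2999
  Stage 3: F_3 = 10^(1.63/10) = 1.455, G_3 = 10^(−1.63/10) = 0.6871
Friis cascade:
  F = 1.476 + (3.334 − 1)/40.74 + (1.455 − 1)/12.22 = 1.570
NF = 10 log₁₀(1.570) = 1.96 dB

1.96 dB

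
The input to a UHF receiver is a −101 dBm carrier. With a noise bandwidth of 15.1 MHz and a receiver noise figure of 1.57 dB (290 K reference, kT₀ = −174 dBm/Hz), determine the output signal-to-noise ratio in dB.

−0.4 dB

Noise floor: N = −174 + 10 log₁₀(B) + NF
10 log₁₀(1.51×10⁷) = 71.79 dB
N = −174 + 71.79 + 1.57 = −100.64 dBm
SNR = P_sig − N = −101 − (−100.64) = −0.36 dB → −0.4 dB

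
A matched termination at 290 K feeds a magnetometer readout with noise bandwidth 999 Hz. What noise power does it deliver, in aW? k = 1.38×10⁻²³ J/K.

4.00 aW

P_n = kTB = 1.38×10⁻²³ × 290 × 9.99×10² = 4.00×10⁻¹⁸ W = 4.00 aW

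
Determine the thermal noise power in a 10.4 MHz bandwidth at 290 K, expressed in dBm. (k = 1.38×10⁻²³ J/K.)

P_n = kTB = 1.38×10⁻²³ × 290 × 1.04×10⁷ = 4.16×10⁻¹⁴ W
In dBm: 10 log₁₀(4.16×10⁻¹⁴ / 10⁻³) = −103.8 dBm

−103.8 dBm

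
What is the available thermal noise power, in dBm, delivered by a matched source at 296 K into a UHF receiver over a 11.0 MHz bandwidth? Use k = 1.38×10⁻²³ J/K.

P_n = kTB = 1.38×10⁻²³ × 296 × 1.10×10⁷ = 4.49×10⁻¹⁴ W
In dBm: 10 log₁₀(4.49×10⁻¹⁴ / 10⁻³) = −103.5 dBm

−103.5 dBm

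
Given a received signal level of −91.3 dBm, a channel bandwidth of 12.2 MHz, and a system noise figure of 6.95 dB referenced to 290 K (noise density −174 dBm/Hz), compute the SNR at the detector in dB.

4.9 dB

Noise floor: N = −174 + 10 log₁₀(B) + NF
10 log₁₀(1.22×10⁷) = 70.86 dB
N = −174 + 70.86 + 6.95 = −96.19 dBm
SNR = P_sig − N = −91.3 − (−96.19) = 4.89 dB → 4.9 dB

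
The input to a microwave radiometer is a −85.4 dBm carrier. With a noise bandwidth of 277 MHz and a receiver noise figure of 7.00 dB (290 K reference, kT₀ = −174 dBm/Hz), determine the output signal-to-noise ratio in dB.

Noise floor: N = −174 + 10 log₁₀(B) + NF
10 log₁₀(2.77×10⁸) = 84.42 dB
N = −174 + 84.42 + 7.00 = −82.58 dBm
SNR = P_sig − N = −85.4 − (−82.58) = −2.82 dB → −2.8 dB

−2.8 dB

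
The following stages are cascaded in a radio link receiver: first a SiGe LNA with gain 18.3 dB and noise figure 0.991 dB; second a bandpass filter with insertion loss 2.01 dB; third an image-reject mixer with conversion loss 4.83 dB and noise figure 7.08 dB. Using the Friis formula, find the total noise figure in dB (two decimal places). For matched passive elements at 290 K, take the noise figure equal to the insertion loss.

1.34 dB

Convert to linear (a loss of L dB is a gain of −L dB): F_i = 10^(NF_i/10), G_i = 10^(G_i,dB/10)
  Stage 1: F_1 = 10^(0.991/10) = 1.256, G_1 = 10^(18.3/10) = 67.61
  Stage 2: F_2 = 10^(2.01/10) = 1.589, G_2 = 10^(−2.01/10) = 0.6295
  Stage 3: F_3 = 10^(7.08/10) = 5.105, G_3 = 10^(−4.83/10) = 0.3289
Friis cascade:
  F = 1.256 + (1.589 − 1)/67.61 + (5.105 − 1)/42.56 = 1.361
NF = 10 log₁₀(1.361) = 1.34 dB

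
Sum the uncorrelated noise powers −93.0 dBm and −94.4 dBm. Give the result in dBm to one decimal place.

−90.6 dBm

Convert to linear, add, convert back:
P₁ = 5.01×10⁻¹³ W, P₂ = 3.63×10⁻¹³ W
P_tot = 8.64×10⁻¹³ W → 10 log₁₀(P_tot / 10⁻³) = −90.6 dBm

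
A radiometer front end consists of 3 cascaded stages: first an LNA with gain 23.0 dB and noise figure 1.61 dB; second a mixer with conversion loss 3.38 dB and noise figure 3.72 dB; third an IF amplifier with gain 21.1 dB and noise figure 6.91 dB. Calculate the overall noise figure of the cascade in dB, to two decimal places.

1.76 dB

Convert to linear (a loss of L dB is a gain of −L dB): F_i = 10^(NF_i/10), G_i = 10^(G_i,dB/10)
  Stage 1: F_1 = 10^(1.61/10) = 1.449, G_1 = 10^(23.0/10) = 199.5
  Stage 2: F_2 = 10^(3.72/10) = 2.355, G_2 = 10^(−3.38/10) = 0.4592
  Stage 3: F_3 = 10^(6.91/10) = 4.909, G_3 = 10^(21.1/10) = 128.8
Friis cascade:
  F = 1.449 + (2.355 − 1)/199.5 + (4.909 − 1)/91.62 = 1.498
NF = 10 log₁₀(1.498) = 1.76 dB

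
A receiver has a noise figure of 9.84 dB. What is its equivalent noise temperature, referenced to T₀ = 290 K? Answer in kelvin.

F = 10^(9.84/10) = 9.63829
T_e = (F − 1)·T₀ = (9.63829 − 1) × 290 = 2505 K

2505 K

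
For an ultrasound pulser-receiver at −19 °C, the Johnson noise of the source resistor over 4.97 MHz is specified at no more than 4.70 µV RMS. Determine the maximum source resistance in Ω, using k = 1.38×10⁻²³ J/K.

317 Ω

T = −19 °C + 273.15 = 254.15 K
Johnson–Nyquist: V_n = √(4kTRB) ⇒ R = V_n² / (4kTB)
4kTB = 4 × 1.38×10⁻²³ × 254.15 × 4.97×10⁶ = 6.97×10⁻¹⁴
R = (4.70×10⁻⁶)² / 6.97×10⁻¹⁴ = 3.17×10² Ω = 317 Ω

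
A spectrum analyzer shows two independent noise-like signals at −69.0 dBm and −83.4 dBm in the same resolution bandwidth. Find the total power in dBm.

−68.8 dBm

Convert to linear, add, convert back:
P₁ = 1.26×10⁻¹⁰ W, P₂ = 4.57×10⁻¹² W
P_tot = 1.30×10⁻¹⁰ W → 10 log₁₀(P_tot / 10⁻³) = −68.8 dBm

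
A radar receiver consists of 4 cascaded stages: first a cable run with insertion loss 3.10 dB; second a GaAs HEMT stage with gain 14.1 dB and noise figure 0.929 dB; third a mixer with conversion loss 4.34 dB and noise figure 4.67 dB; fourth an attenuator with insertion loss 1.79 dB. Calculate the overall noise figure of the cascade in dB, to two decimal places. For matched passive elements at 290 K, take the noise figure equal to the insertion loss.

4.46 dB

Convert to linear (a loss of L dB is a gain of −L dB): F_i = 10^(NF_i/10), G_i = 10^(G_i,dB/10)
  Stage 1: F_1 = 10^(3.10/10) = 2.042, G_1 = 10^(−3.10/10) = 0.4898
  Stage 2: F_2 = 10^(0.929/10) = 1.239, G_2 = 10^(14.1/10) = 25.70
  Stage 3: F_3 = 10^(4.67/10) = 2.931, G_3 = 10^(−4.34/10) = 0.3681
  Stage 4: F_4 = 10^(1.79/10) = 1.510, G_4 = 10^(−1.79/10) = 0.6622
Friis cascade:
  F = 2.042 + (1.239 − 1)/0.4898 + (2.931 − 1)/12.59 + (1.510 − 1)/4.634 = 2.792
NF = 10 log₁₀(2.792) = 4.46 dB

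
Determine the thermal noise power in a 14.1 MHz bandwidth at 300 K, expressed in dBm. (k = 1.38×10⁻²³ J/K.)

−102.3 dBm

P_n = kTB = 1.38×10⁻²³ × 300 × 1.41×10⁷ = 5.84×10⁻¹⁴ W
In dBm: 10 log₁₀(5.84×10⁻¹⁴ / 10⁻³) = −102.3 dBm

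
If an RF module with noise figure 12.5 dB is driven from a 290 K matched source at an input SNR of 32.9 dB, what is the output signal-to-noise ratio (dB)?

By definition F = SNR_in/SNR_out, so in dB: SNR_out = SNR_in − NF
SNR_out = 32.9 − 12.5 = 20.4 dB

20.4 dB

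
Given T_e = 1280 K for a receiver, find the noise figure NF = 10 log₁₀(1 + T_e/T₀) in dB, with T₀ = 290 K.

F = 1 + T_e/T₀ = 1 + 1280/290 = 5.41379
NF = 10 log₁₀(5.41379) = 7.34 dB

7.34 dB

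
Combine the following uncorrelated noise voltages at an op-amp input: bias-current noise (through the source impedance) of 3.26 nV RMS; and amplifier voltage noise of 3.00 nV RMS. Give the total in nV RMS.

Uncorrelated sources add in power (mean-square): V_tot = √(ΣV_i²)
V_tot = √[(3.26×10⁻⁹)² + (3.00×10⁻⁹)²] = 4.43×10⁻⁹ V = 4.43 nV

4.43 nV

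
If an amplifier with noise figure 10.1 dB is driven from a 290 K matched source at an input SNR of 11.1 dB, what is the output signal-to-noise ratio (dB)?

1.0 dB

By definition F = SNR_in/SNR_out, so in dB: SNR_out = SNR_in − NF
SNR_out = 11.1 − 10.1 = 1.0 dB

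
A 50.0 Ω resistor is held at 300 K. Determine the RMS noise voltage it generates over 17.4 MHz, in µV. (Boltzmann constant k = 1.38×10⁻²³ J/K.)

V_n = √(4kTRB)
4kTRB = 4 × 1.38×10⁻²³ × 300 × 5.00×10¹ × 1.74×10⁷ = 1.44×10⁻¹¹ V²
V_n = √(1.44×10⁻¹¹) = 3.80×10⁻⁶ V = 3.80 µV

3.80 µV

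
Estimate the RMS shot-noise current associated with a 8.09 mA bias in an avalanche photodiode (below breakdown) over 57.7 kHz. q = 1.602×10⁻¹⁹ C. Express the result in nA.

I_n = √(2qI·B)
2qI·B = 2 × 1.602×10⁻¹⁹ × 8.09×10⁻³ × 5.77×10⁴ = 1.50×10⁻¹⁶ A²
I_n = √(1.50×10⁻¹⁶) = 1.22×10⁻⁸ A = 12.2 nA

12.2 nA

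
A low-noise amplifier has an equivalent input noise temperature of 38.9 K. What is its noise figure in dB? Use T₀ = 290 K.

0.547 dB

F = 1 + T_e/T₀ = 1 + 38.9/290 = 1.13414
NF = 10 log₁₀(1.13414) = 0.547 dB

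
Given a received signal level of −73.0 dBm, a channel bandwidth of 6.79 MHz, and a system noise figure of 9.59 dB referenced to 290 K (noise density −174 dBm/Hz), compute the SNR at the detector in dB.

Noise floor: N = −174 + 10 log₁₀(B) + NF
10 log₁₀(6.79×10⁶) = 68.32 dB
N = −174 + 68.32 + 9.59 = −96.09 dBm
SNR = P_sig − N = −73.0 − (−96.09) = 23.09 dB → 23.1 dB

23.1 dB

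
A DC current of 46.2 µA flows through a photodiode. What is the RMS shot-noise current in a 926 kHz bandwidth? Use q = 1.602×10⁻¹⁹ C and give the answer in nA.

3.70 nA

I_n = √(2qI·B)
2qI·B = 2 × 1.602×10⁻¹⁹ × 4.62×10⁻⁵ × 9.26×10⁵ = 1.37×10⁻¹⁷ A²
I_n = √(1.37×10⁻¹⁷) = 3.70×10⁻⁹ A = 3.70 nA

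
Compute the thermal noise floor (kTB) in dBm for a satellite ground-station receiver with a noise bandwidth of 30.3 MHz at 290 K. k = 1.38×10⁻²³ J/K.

P_n = kTB = 1.38×10⁻²³ × 290 × 3.03×10⁷ = 1.21×10⁻¹³ W
In dBm: 10 log₁₀(1.21×10⁻¹³ / 10⁻³) = −99.2 dBm

−99.2 dBm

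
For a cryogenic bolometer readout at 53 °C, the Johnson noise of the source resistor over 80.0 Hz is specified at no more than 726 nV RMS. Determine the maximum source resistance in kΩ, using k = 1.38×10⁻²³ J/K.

T = 53 °C + 273.15 = 326.15 K
Johnson–Nyquist: V_n = √(4kTRB) ⇒ R = V_n² / (4kTB)
4kTB = 4 × 1.38×10⁻²³ × 326.15 × 8.00×10¹ = 1.44×10⁻¹⁸
R = (7.26×10⁻⁷)² / 1.44×10⁻¹⁸ = 3.66×10⁵ Ω = 366 kΩ

366 kΩ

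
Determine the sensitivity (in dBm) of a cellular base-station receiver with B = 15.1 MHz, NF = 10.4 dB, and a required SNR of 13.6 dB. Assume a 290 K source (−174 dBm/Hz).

−78.2 dBm

Sensitivity = −174 + 10 log₁₀(B) + NF + SNR_min
= −174 + 71.79 + 10.4 + 13.6
= −78.21 dBm → −78.2 dBm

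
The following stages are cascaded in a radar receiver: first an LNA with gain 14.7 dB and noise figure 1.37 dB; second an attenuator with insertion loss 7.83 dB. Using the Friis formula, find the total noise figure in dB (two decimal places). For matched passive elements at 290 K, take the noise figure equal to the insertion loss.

Convert to linear (a loss of L dB is a gain of −L dB): F_i = 10^(NF_i/10), G_i = 10^(G_i,dB/10)
  Stage 1: F_1 = 10^(1.37/10) = 1.371, G_1 = 10^(14.7/10) = 29.51
  Stage 2: F_2 = 10^(7.83/10) = 6.067, G_2 = 10^(−7.83/10) = 0.1648
Friis cascade:
  F = 1.371 + (6.067 − 1)/29.51 = 1.543
NF = 10 log₁₀(1.543) = 1.88 dB

1.88 dB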